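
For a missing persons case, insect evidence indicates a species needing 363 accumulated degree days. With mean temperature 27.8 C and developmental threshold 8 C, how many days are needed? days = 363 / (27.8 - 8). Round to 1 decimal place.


Insect development time:
Effective temperature = avg_temp - T_base = 27.8 - 8 = 19.8 C
Days = ADD / effective_temp = 363 / 19.8 = 18.3 days

18.3


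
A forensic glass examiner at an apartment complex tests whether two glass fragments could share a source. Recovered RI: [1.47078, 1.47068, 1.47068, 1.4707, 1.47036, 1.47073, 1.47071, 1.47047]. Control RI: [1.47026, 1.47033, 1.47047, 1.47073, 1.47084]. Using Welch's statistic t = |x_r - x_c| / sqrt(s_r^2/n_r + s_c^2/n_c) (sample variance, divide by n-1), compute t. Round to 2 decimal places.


Welch's t-criterion for glass RI comparison:
Recovered mean = sum / n_r = 11.76511 / 8 = 1.4706387
Control mean = sum / n_c = 7.35263 / 5 = 1.470526
Recovered sample variance s_r^2 = 2.09554e-08
Control sample variance s_c^2 = 6.313e-08
Welch SE (unpooled) = sqrt(s_r^2/n_r + s_c^2/n_c) = sqrt(2.61942e-09 + 1.2626e-08) = sqrt(1.52454e-08) = 0.000123472
|mean_r - mean_c| = 0.00011275
t = 0.00011275 / 0.000123472 = 0.91

0.91


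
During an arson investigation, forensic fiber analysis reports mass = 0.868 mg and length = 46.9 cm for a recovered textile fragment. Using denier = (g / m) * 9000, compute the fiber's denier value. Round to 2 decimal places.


Denier calculation:
Mass in grams = 0.868 mg / 1000 = 0.000868 g
Length in meters = 46.9 cm / 100 = 0.469 m
Linear density = mass / length = 0.000868 / 0.469 = 0.00185075 g/m
Denier = (g/m) * 9000 = 0.00185075 * 9000 = 16.66

16.66


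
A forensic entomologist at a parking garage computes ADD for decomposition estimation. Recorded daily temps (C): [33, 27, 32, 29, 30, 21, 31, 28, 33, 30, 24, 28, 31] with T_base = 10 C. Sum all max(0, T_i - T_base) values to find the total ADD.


Computing ADD day by day:
Day 1: max(0, 33 - 10) = 23
Day 2: max(0, 27 - 10) = 17
Day 3: max(0, 32 - 10) = 22
Day 4: max(0, 29 - 10) = 19
Day 5: max(0, 30 - 10) = 20
Day 6: max(0, 21 - 10) = 11
Day 7: max(0, 31 - 10) = 21
Day 8: max(0, 28 - 10) = 18
Day 9: max(0, 33 - 10) = 23
Day 10: max(0, 30 - 10) = 20
Day 11: max(0, 24 - 10) = 14
Day 12: max(0, 28 - 10) = 18
Day 13: max(0, 31 - 10) = 21
Total ADD = 247

247


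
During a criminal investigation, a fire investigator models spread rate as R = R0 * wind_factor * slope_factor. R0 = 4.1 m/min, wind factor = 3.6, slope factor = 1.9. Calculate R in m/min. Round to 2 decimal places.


Fire spread rate calculation:
R = R0 * wind_factor * slope_factor
= 4.1 * 3.6 * 1.9
= 14.76 * 1.9
= 28.04 m/min

28.04


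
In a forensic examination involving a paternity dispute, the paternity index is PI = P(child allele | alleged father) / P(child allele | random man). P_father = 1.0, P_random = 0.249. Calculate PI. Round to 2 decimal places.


Paternity Index calculation:
PI = P(allele|father) / P(allele|random)
PI = 1.0 / 0.249
PI = 4.02

4.02


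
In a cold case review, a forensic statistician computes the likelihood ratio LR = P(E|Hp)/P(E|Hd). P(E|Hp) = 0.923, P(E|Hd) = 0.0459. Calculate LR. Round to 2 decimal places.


Likelihood ratio calculation:
LR = P(E|Hp) / P(E|Hd)
LR = 0.923 / 0.0459
LR = 20.11

20.11


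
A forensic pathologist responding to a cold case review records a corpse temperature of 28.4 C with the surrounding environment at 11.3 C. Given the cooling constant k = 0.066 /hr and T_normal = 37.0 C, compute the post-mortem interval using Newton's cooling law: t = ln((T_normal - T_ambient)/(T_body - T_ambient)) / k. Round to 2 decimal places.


Using Newton's law of cooling:
t = ln((T_normal - T_ambient) / (T_body - T_ambient)) / k
T_normal - T_ambient = 25.7
T_body - T_ambient = 17.1
Ratio = 1.502924
ln(ratio) = 0.407413
t = 0.407413 / 0.066 = 6.17 hours

6.17


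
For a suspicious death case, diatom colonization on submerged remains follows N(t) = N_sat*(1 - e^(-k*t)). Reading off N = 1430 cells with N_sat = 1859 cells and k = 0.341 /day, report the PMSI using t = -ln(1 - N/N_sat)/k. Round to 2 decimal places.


PMSI from diatom colonization curve:
N / N_sat = 1430 / 1859 = 0.769231
1 - N/N_sat = 0.230769
ln(1 - N/N_sat) = -1.466338
t = -ln(1 - N/N_sat) / k = -(-1.466338) / 0.341 = 4.30 days

4.30


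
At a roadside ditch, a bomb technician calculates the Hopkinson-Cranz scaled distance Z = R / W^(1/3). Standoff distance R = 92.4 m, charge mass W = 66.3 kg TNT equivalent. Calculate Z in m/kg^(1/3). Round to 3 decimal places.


Scaled distance calculation:
W^(1/3) = 66.3^(1/3) = 4.047354
Z = R / W^(1/3) = 92.4 / 4.047354
Z = 22.830 m/kg^(1/3)

22.830


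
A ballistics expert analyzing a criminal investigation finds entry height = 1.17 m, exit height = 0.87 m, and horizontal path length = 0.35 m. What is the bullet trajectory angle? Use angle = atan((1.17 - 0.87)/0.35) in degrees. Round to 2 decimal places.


Bullet trajectory angle:
Height difference = 1.17 - 0.87 = 0.3 m
angle = atan(0.3 / 0.35)
angle = atan(0.857143)
angle = 40.60 degrees

40.60


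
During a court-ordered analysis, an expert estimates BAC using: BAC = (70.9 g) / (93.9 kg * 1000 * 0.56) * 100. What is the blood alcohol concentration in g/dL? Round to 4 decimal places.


Applying the Widmark formula:
BAC = (dose_g / (body_wt * 1000 * r)) * 100
Denominator = 93.9 * 1000 * 0.56 = 52584
BAC = (70.9 / 52584) * 100
BAC = 0.1348 g/dL

0.1348


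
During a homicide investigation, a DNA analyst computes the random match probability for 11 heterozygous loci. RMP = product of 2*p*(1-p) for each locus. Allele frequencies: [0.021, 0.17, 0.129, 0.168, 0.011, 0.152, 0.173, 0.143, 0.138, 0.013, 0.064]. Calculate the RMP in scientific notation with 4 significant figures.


Computing RMP for 11 loci:
Locus 1: 2 * 0.021 * 0.979 = 0.041118
Locus 2: 2 * 0.17 * 0.83 = 0.2822
Locus 3: 2 * 0.129 * 0.871 = 0.224718
Locus 4: 2 * 0.168 * 0.832 = 0.279552
Locus 5: 2 * 0.011 * 0.989 = 0.021758
Locus 6: 2 * 0.152 * 0.848 = 0.257792
Locus 7: 2 * 0.173 * 0.827 = 0.286142
Locus 8: 2 * 0.143 * 0.857 = 0.245102
Locus 9: 2 * 0.138 * 0.862 = 0.237912
Locus 10: 2 * 0.013 * 0.987 = 0.025662
Locus 11: 2 * 0.064 * 0.936 = 0.119808
RMP = 2.097e-10

2.097e-10


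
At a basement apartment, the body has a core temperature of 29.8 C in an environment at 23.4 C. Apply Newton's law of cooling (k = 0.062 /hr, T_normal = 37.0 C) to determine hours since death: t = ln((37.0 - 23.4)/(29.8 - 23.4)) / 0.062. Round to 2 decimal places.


Using Newton's law of cooling:
t = ln((T_normal - T_ambient) / (T_body - T_ambient)) / k
T_normal - T_ambient = 13.6
T_body - T_ambient = 6.4
Ratio = 2.125
ln(ratio) = 0.753772
t = 0.753772 / 0.062 = 12.16 hours

12.16


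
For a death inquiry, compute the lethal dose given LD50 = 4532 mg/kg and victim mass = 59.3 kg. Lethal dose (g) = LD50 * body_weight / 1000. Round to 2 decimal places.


Lethal dose calculation:
Lethal dose = LD50 * body_weight / 1000
= 4532 * 59.3 / 1000
= 268747.6 / 1000
= 268.75 g

268.75


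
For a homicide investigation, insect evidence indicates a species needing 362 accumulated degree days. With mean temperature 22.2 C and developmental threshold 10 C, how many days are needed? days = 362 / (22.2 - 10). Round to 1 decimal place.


Insect development time:
Effective temperature = avg_temp - T_base = 22.2 - 10 = 12.2 C
Days = ADD / effective_temp = 362 / 12.2 = 29.7 days

29.7


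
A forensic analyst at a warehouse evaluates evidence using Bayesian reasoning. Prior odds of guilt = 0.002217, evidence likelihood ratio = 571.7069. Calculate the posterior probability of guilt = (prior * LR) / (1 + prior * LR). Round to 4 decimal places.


Bayesian evidence evaluation:
Posterior odds = prior_odds * LR = 0.002217 * 571.7069 = 1.267474
Posterior probability = posterior_odds / (1 + posterior_odds)
= 1.267474 / (1 + 1.267474)
= 1.267474 / 2.267474
= 0.5590

0.5590


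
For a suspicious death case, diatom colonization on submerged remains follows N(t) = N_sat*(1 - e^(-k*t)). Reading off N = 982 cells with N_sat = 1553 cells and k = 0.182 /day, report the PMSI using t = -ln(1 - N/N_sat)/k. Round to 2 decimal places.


PMSI from diatom colonization curve:
N / N_sat = 982 / 1553 = 0.632325
1 - N/N_sat = 0.367675
ln(1 - N/N_sat) = -1.000556
t = -ln(1 - N/N_sat) / k = -(-1.000556) / 0.182 = 5.50 days

5.50


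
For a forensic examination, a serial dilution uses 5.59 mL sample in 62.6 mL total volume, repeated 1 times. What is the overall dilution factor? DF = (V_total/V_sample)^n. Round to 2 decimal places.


Dilution factor calculation:
Single dilution = V_total / V_sample = 62.6 / 5.59 ≈ 11.198569
Number of dilutions = 1
Total DF = (62.6 / 5.59)^1 (full precision, rounded at the end) = 11.20

11.20


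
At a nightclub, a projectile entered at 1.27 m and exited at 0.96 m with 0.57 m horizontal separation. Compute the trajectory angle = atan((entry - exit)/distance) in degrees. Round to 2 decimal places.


Bullet trajectory angle:
Height difference = 1.27 - 0.96 = 0.31 m
angle = atan(0.31 / 0.57)
angle = atan(0.54386)
angle = 28.54 degrees

28.54


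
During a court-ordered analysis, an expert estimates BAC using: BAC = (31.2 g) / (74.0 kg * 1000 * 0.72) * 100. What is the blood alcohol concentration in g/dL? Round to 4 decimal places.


Applying the Widmark formula:
BAC = (dose_g / (body_wt * 1000 * r)) * 100
Denominator = 74.0 * 1000 * 0.72 = 53280
BAC = (31.2 / 53280) * 100
BAC = 0.0586 g/dL

0.0586


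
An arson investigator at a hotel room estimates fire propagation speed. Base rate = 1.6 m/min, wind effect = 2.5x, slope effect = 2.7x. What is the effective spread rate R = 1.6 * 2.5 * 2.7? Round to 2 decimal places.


Fire spread rate calculation:
R = R0 * wind_factor * slope_factor
= 1.6 * 2.5 * 2.7
= 4 * 2.7
= 10.80 m/min

10.80


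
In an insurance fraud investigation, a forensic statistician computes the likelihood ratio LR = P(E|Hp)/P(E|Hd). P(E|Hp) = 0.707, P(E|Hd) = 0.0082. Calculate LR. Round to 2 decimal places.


Likelihood ratio calculation:
LR = P(E|Hp) / P(E|Hd)
LR = 0.707 / 0.0082
LR = 86.22

86.22


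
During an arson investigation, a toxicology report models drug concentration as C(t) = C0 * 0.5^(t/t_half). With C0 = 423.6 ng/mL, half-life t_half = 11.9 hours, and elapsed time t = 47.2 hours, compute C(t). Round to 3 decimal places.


Drug concentration decay:
Number of half-lives = t / t_half = 47.2 / 11.9 = 3.966387
Decay factor = 0.5^3.966387 = 0.06397327
C(t) = 423.6 * 0.06397327 = 27.099 ng/mL

27.099


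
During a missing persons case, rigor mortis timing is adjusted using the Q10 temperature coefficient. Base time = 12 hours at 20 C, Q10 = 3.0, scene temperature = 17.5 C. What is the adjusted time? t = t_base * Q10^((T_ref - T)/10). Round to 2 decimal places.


Rigor mortis time adjustment:
Exponent = (T_ref - T_actual) / 10 = (20 - 17.5) / 10 = 0.25
Q10 factor = 3.0^0.25 = 1.31607
t_adjusted = 12 * 1.31607 = 15.79 hours

15.79


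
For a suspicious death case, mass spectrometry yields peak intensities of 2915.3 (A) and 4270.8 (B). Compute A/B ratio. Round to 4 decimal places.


Spectral peak ratio:
Peak A = 2915.3 counts
Peak B = 4270.8 counts
Ratio = 2915.3 / 4270.8 = 0.6826

0.6826


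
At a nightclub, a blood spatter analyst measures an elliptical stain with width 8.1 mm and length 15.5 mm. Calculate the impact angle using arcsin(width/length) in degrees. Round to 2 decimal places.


Blood spatter impact angle calculation:
width / length = 8.1 / 15.5 = 0.522581
angle = arcsin(0.522581)
angle = 31.51 degrees

31.51


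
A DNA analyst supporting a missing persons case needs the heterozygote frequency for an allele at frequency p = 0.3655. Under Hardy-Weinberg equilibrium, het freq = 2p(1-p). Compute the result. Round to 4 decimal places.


Hardy-Weinberg heterozygote frequency:
q = 1 - p = 1 - 0.3655 = 0.6345
2pq = 2 * 0.3655 * 0.6345 = 0.4638

0.4638


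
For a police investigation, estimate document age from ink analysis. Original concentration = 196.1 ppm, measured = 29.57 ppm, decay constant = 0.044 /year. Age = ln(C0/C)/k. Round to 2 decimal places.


Document age estimation:
C0/C = 196.1 / 29.57 = 6.631721
ln(C0/C) = 1.891864
t = 1.891864 / 0.044 = 43.00 years

43.00


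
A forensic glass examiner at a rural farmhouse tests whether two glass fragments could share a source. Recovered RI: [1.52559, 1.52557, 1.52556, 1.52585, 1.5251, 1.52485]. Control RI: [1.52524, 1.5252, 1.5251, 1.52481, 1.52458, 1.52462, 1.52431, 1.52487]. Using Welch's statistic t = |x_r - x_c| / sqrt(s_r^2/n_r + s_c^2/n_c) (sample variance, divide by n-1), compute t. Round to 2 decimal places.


Welch's t-criterion for glass RI comparison:
Recovered mean = sum / n_r = 9.15252 / 6 = 1.52542
Control mean = sum / n_c = 12.19873 / 8 = 1.5248412
Recovered sample variance s_r^2 = 1.3664e-07
Control sample variance s_c^2 = 1.07984e-07
Welch SE (unpooled) = sqrt(s_r^2/n_r + s_c^2/n_c) = sqrt(2.27733e-08 + 1.3498e-08) = sqrt(3.62713e-08) = 0.00019045
|mean_r - mean_c| = 0.00057875
t = 0.00057875 / 0.00019045 = 3.04

3.04


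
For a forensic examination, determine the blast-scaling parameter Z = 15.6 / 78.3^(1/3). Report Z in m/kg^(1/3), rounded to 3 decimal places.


Scaled distance calculation:
W^(1/3) = 78.3^(1/3) = 4.278129
Z = R / W^(1/3) = 15.6 / 4.278129
Z = 3.646 m/kg^(1/3)

3.646


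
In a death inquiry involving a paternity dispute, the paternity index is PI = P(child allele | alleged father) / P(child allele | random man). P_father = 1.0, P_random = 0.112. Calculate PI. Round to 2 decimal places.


Paternity Index calculation:
PI = P(allele|father) / P(allele|random)
PI = 1.0 / 0.112
PI = 8.93

8.93


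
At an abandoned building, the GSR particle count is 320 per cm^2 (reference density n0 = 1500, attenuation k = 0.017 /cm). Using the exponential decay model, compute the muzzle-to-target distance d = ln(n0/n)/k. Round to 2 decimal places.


GSR distance calculation:
n0/n = 1500 / 320 = 4.6875
ln(n0/n) = 1.544899
d = 1.544899 / 0.017 = 90.88 cm

90.88


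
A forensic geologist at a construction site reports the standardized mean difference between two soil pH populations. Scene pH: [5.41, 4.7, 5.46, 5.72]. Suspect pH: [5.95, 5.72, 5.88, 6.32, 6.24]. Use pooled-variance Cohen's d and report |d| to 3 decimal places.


Pooled-variance Cohen's d for soil pH comparison:
Scene mean = 21.29 / 4 = 5.3225
Suspect mean = 30.11 / 5 = 6.022
Scene sample variance s_s^2 = 0.190692
Suspect sample variance s_c^2 = 0.06322
Pooled variance = ((n_s-1)*s_s^2 + (n_c-1)*s_c^2) / (n_s + n_c - 2) = 0.117851
Pooled SD = sqrt(0.117851) = 0.343294
Mean difference = -0.6995
|d| = |-0.6995| / 0.343294 = 2.038

2.038


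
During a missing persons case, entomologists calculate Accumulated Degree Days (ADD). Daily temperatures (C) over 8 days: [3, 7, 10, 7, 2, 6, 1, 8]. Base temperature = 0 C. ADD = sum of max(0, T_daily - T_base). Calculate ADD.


Computing ADD day by day:
Day 1: max(0, 3 - 0) = 3
Day 2: max(0, 7 - 0) = 7
Day 3: max(0, 10 - 0) = 10
Day 4: max(0, 7 - 0) = 7
Day 5: max(0, 2 - 0) = 2
Day 6: max(0, 6 - 0) = 6
Day 7: max(0, 1 - 0) = 1
Day 8: max(0, 8 - 0) = 8
Total ADD = 44

44


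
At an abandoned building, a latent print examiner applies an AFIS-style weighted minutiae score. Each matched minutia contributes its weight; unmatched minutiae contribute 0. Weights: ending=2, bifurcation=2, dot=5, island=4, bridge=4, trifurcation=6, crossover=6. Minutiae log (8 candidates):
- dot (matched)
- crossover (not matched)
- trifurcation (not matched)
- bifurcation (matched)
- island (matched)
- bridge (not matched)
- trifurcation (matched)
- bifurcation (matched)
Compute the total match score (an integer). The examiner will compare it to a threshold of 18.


Weighted minutiae match score:
  dot: matched, +5 (running total 5)
  crossover: not matched, +0
  trifurcation: not matched, +0
  bifurcation: matched, +2 (running total 7)
  island: matched, +4 (running total 11)
  bridge: not matched, +0
  trifurcation: matched, +6 (running total 17)
  bifurcation: matched, +2 (running total 19)
Total score = 19
Threshold = 18; verdict = identification

19


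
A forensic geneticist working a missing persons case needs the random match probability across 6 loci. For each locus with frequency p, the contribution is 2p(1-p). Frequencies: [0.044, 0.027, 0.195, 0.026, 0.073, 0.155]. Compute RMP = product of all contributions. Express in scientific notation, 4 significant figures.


Computing RMP for 6 loci:
Locus 1: 2 * 0.044 * 0.956 = 0.084128
Locus 2: 2 * 0.027 * 0.973 = 0.052542
Locus 3: 2 * 0.195 * 0.805 = 0.31395
Locus 4: 2 * 0.026 * 0.974 = 0.050648
Locus 5: 2 * 0.073 * 0.927 = 0.135342
Locus 6: 2 * 0.155 * 0.845 = 0.26195
RMP = 2.492e-06

2.492e-06


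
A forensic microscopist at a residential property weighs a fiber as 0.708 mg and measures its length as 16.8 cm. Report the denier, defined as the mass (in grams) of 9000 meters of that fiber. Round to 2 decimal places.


Denier calculation:
Mass in grams = 0.708 mg / 1000 = 0.000708 g
Length in meters = 16.8 cm / 100 = 0.168 m
Linear density = mass / length = 0.000708 / 0.168 = 0.00421429 g/m
Denier = (g/m) * 9000 = 0.00421429 * 9000 = 37.93

37.93


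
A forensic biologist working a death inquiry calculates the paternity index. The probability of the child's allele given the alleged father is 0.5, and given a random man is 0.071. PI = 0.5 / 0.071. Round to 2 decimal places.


Paternity Index calculation:
PI = P(allele|father) / P(allele|random)
PI = 0.5 / 0.071
PI = 7.04

7.04


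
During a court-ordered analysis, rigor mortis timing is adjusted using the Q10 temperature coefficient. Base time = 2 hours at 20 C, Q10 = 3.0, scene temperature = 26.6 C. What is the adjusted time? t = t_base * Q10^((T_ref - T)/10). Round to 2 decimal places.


Rigor mortis time adjustment:
Exponent = (T_ref - T_actual) / 10 = (20 - 26.6) / 10 = -0.66
Q10 factor = 3.0^-0.66 = 0.48428
t_adjusted = 2 * 0.48428 = 0.97 hours

0.97


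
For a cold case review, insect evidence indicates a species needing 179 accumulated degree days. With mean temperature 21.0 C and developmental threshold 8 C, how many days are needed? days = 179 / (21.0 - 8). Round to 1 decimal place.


Insect development time:
Effective temperature = avg_temp - T_base = 21.0 - 8 = 13.0 C
Days = ADD / effective_temp = 179 / 13.0 = 13.8 days

13.8


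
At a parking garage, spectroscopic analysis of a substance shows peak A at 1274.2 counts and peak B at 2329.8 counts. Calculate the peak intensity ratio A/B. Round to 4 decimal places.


Spectral peak ratio:
Peak A = 1274.2 counts
Peak B = 2329.8 counts
Ratio = 1274.2 / 2329.8 = 0.5469

0.5469


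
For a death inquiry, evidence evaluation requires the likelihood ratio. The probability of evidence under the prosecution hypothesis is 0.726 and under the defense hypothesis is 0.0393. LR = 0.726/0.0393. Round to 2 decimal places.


Likelihood ratio calculation:
LR = P(E|Hp) / P(E|Hd)
LR = 0.726 / 0.0393
LR = 18.47

18.47


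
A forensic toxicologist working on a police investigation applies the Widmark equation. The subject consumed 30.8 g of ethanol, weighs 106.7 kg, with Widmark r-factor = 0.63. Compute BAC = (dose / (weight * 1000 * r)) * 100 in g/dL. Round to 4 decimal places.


Applying the Widmark formula:
BAC = (dose_g / (body_wt * 1000 * r)) * 100
Denominator = 106.7 * 1000 * 0.63 = 67221
BAC = (30.8 / 67221) * 100
BAC = 0.0458 g/dL

0.0458


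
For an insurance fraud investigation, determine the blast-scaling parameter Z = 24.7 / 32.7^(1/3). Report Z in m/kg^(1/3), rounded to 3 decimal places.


Scaled distance calculation:
W^(1/3) = 32.7^(1/3) = 3.197785
Z = R / W^(1/3) = 24.7 / 3.197785
Z = 7.724 m/kg^(1/3)

7.724


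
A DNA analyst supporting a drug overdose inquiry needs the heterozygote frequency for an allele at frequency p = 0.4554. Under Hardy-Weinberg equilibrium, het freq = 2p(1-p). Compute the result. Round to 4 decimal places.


Hardy-Weinberg heterozygote frequency:
q = 1 - p = 1 - 0.4554 = 0.5446
2pq = 2 * 0.4554 * 0.5446 = 0.4960

0.4960


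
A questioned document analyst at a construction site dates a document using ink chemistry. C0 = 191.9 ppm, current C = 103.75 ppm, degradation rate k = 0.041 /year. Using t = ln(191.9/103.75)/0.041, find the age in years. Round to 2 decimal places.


Document age estimation:
C0/C = 191.9 / 103.75 = 1.849639
ln(C0/C) = 0.61499
t = 0.61499 / 0.041 = 15.00 years

15.00


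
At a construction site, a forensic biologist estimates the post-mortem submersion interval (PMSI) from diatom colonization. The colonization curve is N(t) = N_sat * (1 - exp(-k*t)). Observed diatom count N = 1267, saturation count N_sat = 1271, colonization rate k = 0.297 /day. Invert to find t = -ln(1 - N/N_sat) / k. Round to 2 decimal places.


PMSI from diatom colonization curve:
N / N_sat = 1267 / 1271 = 0.996853
1 - N/N_sat = 0.003147
ln(1 - N/N_sat) = -5.761306
t = -ln(1 - N/N_sat) / k = -(-5.761306) / 0.297 = 19.40 days

19.40


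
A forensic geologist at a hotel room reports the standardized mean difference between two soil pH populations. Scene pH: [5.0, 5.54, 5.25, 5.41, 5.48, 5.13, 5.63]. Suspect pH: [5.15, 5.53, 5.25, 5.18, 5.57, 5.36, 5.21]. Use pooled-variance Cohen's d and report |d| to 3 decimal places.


Pooled-variance Cohen's d for soil pH comparison:
Scene mean = 37.44 / 7 = 5.348571
Suspect mean = 37.25 / 7 = 5.321429
Scene sample variance s_s^2 = 0.052648
Suspect sample variance s_c^2 = 0.028948
Pooled variance = ((n_s-1)*s_s^2 + (n_c-1)*s_c^2) / (n_s + n_c - 2) = 0.040798
Pooled SD = sqrt(0.040798) = 0.201985
Mean difference = 0.027143
|d| = |0.027143| / 0.201985 = 0.134

0.134


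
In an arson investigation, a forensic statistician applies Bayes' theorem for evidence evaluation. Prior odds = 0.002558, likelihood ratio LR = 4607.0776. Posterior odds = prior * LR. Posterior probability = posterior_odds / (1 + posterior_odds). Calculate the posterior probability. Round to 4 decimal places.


Bayesian evidence evaluation:
Posterior odds = prior_odds * LR = 0.002558 * 4607.0776 = 11.7849
Posterior probability = posterior_odds / (1 + posterior_odds)
= 11.7849 / (1 + 11.7849)
= 11.7849 / 12.7849
= 0.9218

0.9218


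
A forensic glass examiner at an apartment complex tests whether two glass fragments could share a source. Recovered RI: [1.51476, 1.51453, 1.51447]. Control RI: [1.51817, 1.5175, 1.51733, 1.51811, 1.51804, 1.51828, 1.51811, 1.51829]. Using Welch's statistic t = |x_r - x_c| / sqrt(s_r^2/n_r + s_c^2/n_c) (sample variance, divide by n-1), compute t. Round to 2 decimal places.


Welch's t-criterion for glass RI comparison:
Recovered mean = sum / n_r = 4.54376 / 3 = 1.5145867
Control mean = sum / n_c = 12.14383 / 8 = 1.5179788
Recovered sample variance s_r^2 = 2.34333e-08
Control sample variance s_c^2 = 1.30355e-07
Welch SE (unpooled) = sqrt(s_r^2/n_r + s_c^2/n_c) = sqrt(7.81111e-09 + 1.62944e-08) = sqrt(2.41055e-08) = 0.000155259
|mean_r - mean_c| = 0.00339208
t = 0.00339208 / 0.000155259 = 21.85

21.85


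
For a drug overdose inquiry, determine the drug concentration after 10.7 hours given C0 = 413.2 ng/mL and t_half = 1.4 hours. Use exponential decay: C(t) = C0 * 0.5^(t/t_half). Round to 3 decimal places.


Drug concentration decay:
Number of half-lives = t / t_half = 10.7 / 1.4 = 7.642857
Decay factor = 0.5^7.642857 = 0.00500346
C(t) = 413.2 * 0.00500346 = 2.067 ng/mL

2.067


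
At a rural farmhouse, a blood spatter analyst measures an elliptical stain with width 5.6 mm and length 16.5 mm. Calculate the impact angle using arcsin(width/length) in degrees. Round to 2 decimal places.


Blood spatter impact angle calculation:
width / length = 5.6 / 16.5 = 0.339394
angle = arcsin(0.339394)
angle = 19.84 degrees

19.84


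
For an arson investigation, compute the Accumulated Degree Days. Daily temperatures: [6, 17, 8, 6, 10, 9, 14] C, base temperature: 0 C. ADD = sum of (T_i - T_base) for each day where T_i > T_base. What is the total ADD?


Computing ADD day by day:
Day 1: max(0, 6 - 0) = 6
Day 2: max(0, 17 - 0) = 17
Day 3: max(0, 8 - 0) = 8
Day 4: max(0, 6 - 0) = 6
Day 5: max(0, 10 - 0) = 10
Day 6: max(0, 9 - 0) = 9
Day 7: max(0, 14 - 0) = 14
Total ADD = 70

70


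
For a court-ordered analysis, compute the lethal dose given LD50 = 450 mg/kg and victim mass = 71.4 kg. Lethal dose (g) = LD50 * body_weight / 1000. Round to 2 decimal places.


Lethal dose calculation:
Lethal dose = LD50 * body_weight / 1000
= 450 * 71.4 / 1000
= 32130 / 1000
= 32.13 g

32.13


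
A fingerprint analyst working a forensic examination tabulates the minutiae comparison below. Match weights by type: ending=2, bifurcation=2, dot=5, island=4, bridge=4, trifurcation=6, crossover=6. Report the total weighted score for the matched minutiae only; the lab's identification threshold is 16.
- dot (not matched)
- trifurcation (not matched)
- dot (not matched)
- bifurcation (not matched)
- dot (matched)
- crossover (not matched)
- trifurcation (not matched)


Weighted minutiae match score:
  dot: not matched, +0
  trifurcation: not matched, +0
  dot: not matched, +0
  bifurcation: not matched, +0
  dot: matched, +5 (running total 5)
  crossover: not matched, +0
  trifurcation: not matched, +0
Total score = 5
Threshold = 16; verdict = inconclusive

5


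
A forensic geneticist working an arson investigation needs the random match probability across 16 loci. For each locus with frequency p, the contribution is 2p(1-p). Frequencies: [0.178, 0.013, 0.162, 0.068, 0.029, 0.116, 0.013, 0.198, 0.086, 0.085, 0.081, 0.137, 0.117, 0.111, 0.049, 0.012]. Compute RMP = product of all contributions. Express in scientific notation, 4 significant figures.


Computing RMP for 16 loci:
Locus 1: 2 * 0.178 * 0.822 = 0.292632
Locus 2: 2 * 0.013 * 0.987 = 0.025662
Locus 3: 2 * 0.162 * 0.838 = 0.271512
Locus 4: 2 * 0.068 * 0.932 = 0.126752
Locus 5: 2 * 0.029 * 0.971 = 0.056318
Locus 6: 2 * 0.116 * 0.884 = 0.205088
Locus 7: 2 * 0.013 * 0.987 = 0.025662
Locus 8: 2 * 0.198 * 0.802 = 0.317592
Locus 9: 2 * 0.086 * 0.914 = 0.157208
Locus 10: 2 * 0.085 * 0.915 = 0.15555
Locus 11: 2 * 0.081 * 0.919 = 0.148878
Locus 12: 2 * 0.137 * 0.863 = 0.236462
Locus 13: 2 * 0.117 * 0.883 = 0.206622
Locus 14: 2 * 0.111 * 0.889 = 0.197358
Locus 15: 2 * 0.049 * 0.951 = 0.093198
Locus 16: 2 * 0.012 * 0.988 = 0.023712
RMP = 1.887e-15

1.887e-15


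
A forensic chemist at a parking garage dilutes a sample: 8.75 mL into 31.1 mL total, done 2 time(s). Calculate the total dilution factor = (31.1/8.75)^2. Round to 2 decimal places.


Dilution factor calculation:
Single dilution = V_total / V_sample = 31.1 / 8.75 ≈ 3.554286
Number of dilutions = 2
Total DF = (31.1 / 8.75)^2 (full precision, rounded at the end) = 12.63

12.63


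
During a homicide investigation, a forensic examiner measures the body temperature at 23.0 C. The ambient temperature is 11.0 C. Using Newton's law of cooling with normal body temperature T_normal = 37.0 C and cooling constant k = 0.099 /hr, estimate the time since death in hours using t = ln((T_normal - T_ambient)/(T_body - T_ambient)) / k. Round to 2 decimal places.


Using Newton's law of cooling:
t = ln((T_normal - T_ambient) / (T_body - T_ambient)) / k
T_normal - T_ambient = 26.0
T_body - T_ambient = 12.0
Ratio = 2.166667
ln(ratio) = 0.77319
t = 0.77319 / 0.099 = 7.81 hours

7.81


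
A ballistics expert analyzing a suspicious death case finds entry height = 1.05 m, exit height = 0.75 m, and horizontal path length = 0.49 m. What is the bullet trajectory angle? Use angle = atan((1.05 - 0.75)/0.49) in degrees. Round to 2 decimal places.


Bullet trajectory angle:
Height difference = 1.05 - 0.75 = 0.3 m
angle = atan(0.3 / 0.49)
angle = atan(0.612245)
angle = 31.48 degrees

31.48


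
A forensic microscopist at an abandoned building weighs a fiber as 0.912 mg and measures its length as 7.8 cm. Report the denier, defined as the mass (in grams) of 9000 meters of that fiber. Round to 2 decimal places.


Denier calculation:
Mass in grams = 0.912 mg / 1000 = 0.000912 g
Length in meters = 7.8 cm / 100 = 0.078 m
Linear density = mass / length = 0.000912 / 0.078 = 0.01169231 g/m
Denier = (g/m) * 9000 = 0.01169231 * 9000 = 105.23

105.23


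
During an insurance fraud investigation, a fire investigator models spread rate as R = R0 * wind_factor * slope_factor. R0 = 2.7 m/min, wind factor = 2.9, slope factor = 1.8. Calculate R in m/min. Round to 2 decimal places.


Fire spread rate calculation:
R = R0 * wind_factor * slope_factor
= 2.7 * 2.9 * 1.8
= 7.83 * 1.8
= 14.09 m/min

14.09


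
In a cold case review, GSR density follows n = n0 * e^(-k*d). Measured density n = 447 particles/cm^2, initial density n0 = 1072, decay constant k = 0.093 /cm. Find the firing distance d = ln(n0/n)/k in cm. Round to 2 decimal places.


GSR distance calculation:
n0/n = 1072 / 447 = 2.39821
ln(n0/n) = 0.874723
d = 0.874723 / 0.093 = 9.41 cm

9.41


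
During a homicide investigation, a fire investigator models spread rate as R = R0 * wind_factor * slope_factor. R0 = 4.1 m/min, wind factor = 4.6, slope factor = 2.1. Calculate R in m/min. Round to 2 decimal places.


Fire spread rate calculation:
R = R0 * wind_factor * slope_factor
= 4.1 * 4.6 * 2.1
= 18.86 * 2.1
= 39.61 m/min

39.61


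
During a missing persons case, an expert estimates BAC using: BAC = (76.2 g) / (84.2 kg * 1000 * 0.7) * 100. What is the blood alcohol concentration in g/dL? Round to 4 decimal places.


Applying the Widmark formula:
BAC = (dose_g / (body_wt * 1000 * r)) * 100
Denominator = 84.2 * 1000 * 0.7 = 58940
BAC = (76.2 / 58940) * 100
BAC = 0.1293 g/dL

0.1293


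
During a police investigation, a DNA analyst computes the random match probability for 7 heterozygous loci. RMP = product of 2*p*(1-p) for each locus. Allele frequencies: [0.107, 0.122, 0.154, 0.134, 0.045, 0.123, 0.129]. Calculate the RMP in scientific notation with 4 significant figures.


Computing RMP for 7 loci:
Locus 1: 2 * 0.107 * 0.893 = 0.191102
Locus 2: 2 * 0.122 * 0.878 = 0.214232
Locus 3: 2 * 0.154 * 0.846 = 0.260568
Locus 4: 2 * 0.134 * 0.866 = 0.232088
Locus 5: 2 * 0.045 * 0.955 = 0.08595
Locus 6: 2 * 0.123 * 0.877 = 0.215742
Locus 7: 2 * 0.129 * 0.871 = 0.224718
RMP = 1.032e-05

1.032e-05


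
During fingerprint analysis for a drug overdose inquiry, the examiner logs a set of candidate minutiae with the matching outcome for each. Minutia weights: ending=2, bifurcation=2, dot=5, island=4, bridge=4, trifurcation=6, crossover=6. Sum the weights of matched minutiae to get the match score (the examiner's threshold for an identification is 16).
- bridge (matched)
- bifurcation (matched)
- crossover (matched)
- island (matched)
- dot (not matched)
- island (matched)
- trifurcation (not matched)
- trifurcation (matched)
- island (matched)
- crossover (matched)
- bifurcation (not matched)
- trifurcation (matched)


Weighted minutiae match score:
  bridge: matched, +4 (running total 4)
  bifurcation: matched, +2 (running total 6)
  crossover: matched, +6 (running total 12)
  island: matched, +4 (running total 16)
  dot: not matched, +0
  island: matched, +4 (running total 20)
  trifurcation: not matched, +0
  trifurcation: matched, +6 (running total 26)
  island: matched, +4 (running total 30)
  crossover: matched, +6 (running total 36)
  bifurcation: not matched, +0
  trifurcation: matched, +6 (running total 42)
Total score = 42
Threshold = 16; verdict = identification

42


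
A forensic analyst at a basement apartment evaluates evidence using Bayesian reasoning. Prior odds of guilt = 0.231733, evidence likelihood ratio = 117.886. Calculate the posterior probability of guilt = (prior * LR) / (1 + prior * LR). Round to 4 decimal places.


Bayesian evidence evaluation:
Posterior odds = prior_odds * LR = 0.231733 * 117.886 = 27.31808
Posterior probability = posterior_odds / (1 + posterior_odds)
= 27.31808 / (1 + 27.31808)
= 27.31808 / 28.31808
= 0.9647

0.9647


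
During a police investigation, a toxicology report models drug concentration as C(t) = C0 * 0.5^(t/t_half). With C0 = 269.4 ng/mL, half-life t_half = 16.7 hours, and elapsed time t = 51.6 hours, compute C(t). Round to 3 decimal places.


Drug concentration decay:
Number of half-lives = t / t_half = 51.6 / 16.7 = 3.08982
Decay factor = 0.5^3.08982 = 0.117455
C(t) = 269.4 * 0.117455 = 31.642 ng/mL

31.642


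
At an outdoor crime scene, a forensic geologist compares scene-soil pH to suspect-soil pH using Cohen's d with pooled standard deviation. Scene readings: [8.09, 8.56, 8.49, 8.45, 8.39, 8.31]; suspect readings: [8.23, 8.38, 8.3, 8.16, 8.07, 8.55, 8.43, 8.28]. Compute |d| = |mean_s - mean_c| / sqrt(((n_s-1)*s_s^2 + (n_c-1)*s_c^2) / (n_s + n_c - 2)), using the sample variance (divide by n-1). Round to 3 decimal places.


Pooled-variance Cohen's d for soil pH comparison:
Scene mean = 50.29 / 6 = 8.381667
Suspect mean = 66.4 / 8 = 8.3
Scene sample variance s_s^2 = 0.027697
Suspect sample variance s_c^2 = 0.023371
Pooled variance = ((n_s-1)*s_s^2 + (n_c-1)*s_c^2) / (n_s + n_c - 2) = 0.025174
Pooled SD = sqrt(0.025174) = 0.158663
Mean difference = 0.081667
|d| = |0.081667| / 0.158663 = 0.515

0.515


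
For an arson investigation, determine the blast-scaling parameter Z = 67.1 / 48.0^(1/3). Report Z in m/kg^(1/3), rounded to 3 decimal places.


Scaled distance calculation:
W^(1/3) = 48.0^(1/3) = 3.634241
Z = R / W^(1/3) = 67.1 / 3.634241
Z = 18.463 m/kg^(1/3)

18.463


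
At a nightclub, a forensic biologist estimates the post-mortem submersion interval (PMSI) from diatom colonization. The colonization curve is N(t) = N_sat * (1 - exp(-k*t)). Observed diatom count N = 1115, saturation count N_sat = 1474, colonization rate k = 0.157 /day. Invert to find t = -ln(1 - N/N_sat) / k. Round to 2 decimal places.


PMSI from diatom colonization curve:
N / N_sat = 1115 / 1474 = 0.756445
1 - N/N_sat = 0.243555
ln(1 - N/N_sat) = -1.412412
t = -ln(1 - N/N_sat) / k = -(-1.412412) / 0.157 = 9.00 days

9.00


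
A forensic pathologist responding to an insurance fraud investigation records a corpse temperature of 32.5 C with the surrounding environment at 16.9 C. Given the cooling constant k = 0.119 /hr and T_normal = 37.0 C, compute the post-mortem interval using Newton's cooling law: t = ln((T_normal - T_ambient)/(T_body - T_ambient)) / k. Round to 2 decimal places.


Using Newton's law of cooling:
t = ln((T_normal - T_ambient) / (T_body - T_ambient)) / k
T_normal - T_ambient = 20.1
T_body - T_ambient = 15.6
Ratio = 1.288462
ln(ratio) = 0.253449
t = 0.253449 / 0.119 = 2.13 hours

2.13


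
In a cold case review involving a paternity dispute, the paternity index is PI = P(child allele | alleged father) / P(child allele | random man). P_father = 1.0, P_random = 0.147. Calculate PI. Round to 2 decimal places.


Paternity Index calculation:
PI = P(allele|father) / P(allele|random)
PI = 1.0 / 0.147
PI = 6.80

6.80


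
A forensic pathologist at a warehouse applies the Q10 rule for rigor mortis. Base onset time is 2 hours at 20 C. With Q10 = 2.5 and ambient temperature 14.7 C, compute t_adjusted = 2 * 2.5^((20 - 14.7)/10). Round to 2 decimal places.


Rigor mortis time adjustment:
Exponent = (T_ref - T_actual) / 10 = (20 - 14.7) / 10 = 0.53
Q10 factor = 2.5^0.53 = 1.62521
t_adjusted = 2 * 1.62521 = 3.25 hours

3.25


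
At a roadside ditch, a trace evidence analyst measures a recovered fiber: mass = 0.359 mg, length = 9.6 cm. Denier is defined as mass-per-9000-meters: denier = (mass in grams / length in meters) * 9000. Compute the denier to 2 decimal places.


Denier calculation:
Mass in grams = 0.359 mg / 1000 = 0.000359 g
Length in meters = 9.6 cm / 100 = 0.096 m
Linear density = mass / length = 0.000359 / 0.096 = 0.00373958 g/m
Denier = (g/m) * 9000 = 0.00373958 * 9000 = 33.66

33.66


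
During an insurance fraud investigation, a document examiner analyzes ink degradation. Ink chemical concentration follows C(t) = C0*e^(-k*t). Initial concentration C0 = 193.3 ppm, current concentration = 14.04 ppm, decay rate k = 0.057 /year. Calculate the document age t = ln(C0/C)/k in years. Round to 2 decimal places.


Document age estimation:
C0/C = 193.3 / 14.04 = 13.767806
ln(C0/C) = 2.622333
t = 2.622333 / 0.057 = 46.01 years

46.01


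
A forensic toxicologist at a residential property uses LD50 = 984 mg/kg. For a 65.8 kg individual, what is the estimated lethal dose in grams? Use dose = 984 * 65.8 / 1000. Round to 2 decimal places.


Lethal dose calculation:
Lethal dose = LD50 * body_weight / 1000
= 984 * 65.8 / 1000
= 64747.2 / 1000
= 64.75 g

64.75


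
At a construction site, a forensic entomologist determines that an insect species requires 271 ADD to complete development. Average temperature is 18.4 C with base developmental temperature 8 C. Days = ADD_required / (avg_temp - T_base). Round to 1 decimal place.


Insect development time:
Effective temperature = avg_temp - T_base = 18.4 - 8 = 10.4 C
Days = ADD / effective_temp = 271 / 10.4 = 26.1 days

26.1


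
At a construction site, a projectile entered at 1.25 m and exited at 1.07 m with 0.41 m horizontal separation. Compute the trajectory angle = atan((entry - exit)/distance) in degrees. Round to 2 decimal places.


Bullet trajectory angle:
Height difference = 1.25 - 1.07 = 0.18 m
angle = atan(0.18 / 0.41)
angle = atan(0.439024)
angle = 23.70 degrees

23.70


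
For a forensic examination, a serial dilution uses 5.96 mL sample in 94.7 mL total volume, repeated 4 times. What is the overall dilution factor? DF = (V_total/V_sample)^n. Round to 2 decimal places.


Dilution factor calculation:
Single dilution = V_total / V_sample = 94.7 / 5.96 ≈ 15.889262
Number of dilutions = 4
Total DF = (94.7 / 5.96)^4 (full precision, rounded at the end) = 63740.41

63740.41


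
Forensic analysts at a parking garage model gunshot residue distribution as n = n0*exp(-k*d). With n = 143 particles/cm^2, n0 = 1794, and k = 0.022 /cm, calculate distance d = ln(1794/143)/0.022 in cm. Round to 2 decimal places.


GSR distance calculation:
n0/n = 1794 / 143 = 12.545455
ln(n0/n) = 2.529358
d = 2.529358 / 0.022 = 114.97 cm

114.97


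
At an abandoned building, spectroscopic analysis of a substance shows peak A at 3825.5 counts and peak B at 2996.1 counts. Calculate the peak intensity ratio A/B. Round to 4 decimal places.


Spectral peak ratio:
Peak A = 3825.5 counts
Peak B = 2996.1 counts
Ratio = 3825.5 / 2996.1 = 1.2768

1.2768


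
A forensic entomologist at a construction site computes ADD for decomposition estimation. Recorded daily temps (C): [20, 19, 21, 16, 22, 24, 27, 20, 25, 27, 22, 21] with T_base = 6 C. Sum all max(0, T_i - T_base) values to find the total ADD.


Computing ADD day by day:
Day 1: max(0, 20 - 6) = 14
Day 2: max(0, 19 - 6) = 13
Day 3: max(0, 21 - 6) = 15
Day 4: max(0, 16 - 6) = 10
Day 5: max(0, 22 - 6) = 16
Day 6: max(0, 24 - 6) = 18
Day 7: max(0, 27 - 6) = 21
Day 8: max(0, 20 - 6) = 14
Day 9: max(0, 25 - 6) = 19
Day 10: max(0, 27 - 6) = 21
Day 11: max(0, 22 - 6) = 16
Day 12: max(0, 21 - 6) = 15
Total ADD = 192

192


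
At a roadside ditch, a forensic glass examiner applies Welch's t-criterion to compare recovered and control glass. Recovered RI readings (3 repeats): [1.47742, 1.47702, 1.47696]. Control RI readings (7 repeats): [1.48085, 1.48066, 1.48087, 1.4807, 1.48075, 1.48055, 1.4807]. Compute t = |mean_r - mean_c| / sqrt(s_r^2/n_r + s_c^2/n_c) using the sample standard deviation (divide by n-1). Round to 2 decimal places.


Welch's t-criterion for glass RI comparison:
Recovered mean = sum / n_r = 4.4314 / 3 = 1.4771333
Control mean = sum / n_c = 10.36508 / 7 = 1.4807257
Recovered sample variance s_r^2 = 6.25333e-08
Control sample variance s_c^2 = 1.22286e-08
Welch SE (unpooled) = sqrt(s_r^2/n_r + s_c^2/n_c) = sqrt(2.08444e-08 + 1.74694e-09) = sqrt(2.25913e-08) = 0.000150304
|mean_r - mean_c| = 0.00359238
t = 0.00359238 / 0.000150304 = 23.90

23.90


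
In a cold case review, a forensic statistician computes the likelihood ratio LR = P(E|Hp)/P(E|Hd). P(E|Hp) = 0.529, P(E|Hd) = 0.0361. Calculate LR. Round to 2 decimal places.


Likelihood ratio calculation:
LR = P(E|Hp) / P(E|Hd)
LR = 0.529 / 0.0361
LR = 14.65

14.65
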